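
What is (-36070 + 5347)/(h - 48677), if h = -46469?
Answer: 30723/95146 ≈ 0.32290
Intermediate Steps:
(-36070 + 5347)/(h - 48677) = (-36070 + 5347)/(-46469 - 48677) = -30723/(-95146) = -30723*(-1/95146) = 30723/95146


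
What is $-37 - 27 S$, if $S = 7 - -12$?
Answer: $-550$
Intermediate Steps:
$S = 19$ ($S = 7 + 12 = 19$)
$-37 - 27 S = -37 - 513 = -550$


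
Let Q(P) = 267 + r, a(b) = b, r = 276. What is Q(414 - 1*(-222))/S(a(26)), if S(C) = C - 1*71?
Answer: -181/15 ≈ -12.067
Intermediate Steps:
Q(P) = 543 (Q(P) = 267 + 276 = 543)
S(C) = -71 + C (S(C) = C - 71 = -71 + C)
Q(414 - 1*(-222))/S(a(26)) = 543/(-71 + 26) = 543/(-45) = 543*(-1/45) = -181/15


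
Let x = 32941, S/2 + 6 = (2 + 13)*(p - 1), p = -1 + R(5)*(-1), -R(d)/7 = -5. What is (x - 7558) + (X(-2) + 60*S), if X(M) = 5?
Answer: -41932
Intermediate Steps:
R(d) = 35 (R(d) = -7*(-5) = 35)
p = -36 (p = -1 + 35*(-1) = -1 - 35 = -36)
S = -1122 (S = -12 + 2*((2 + 13)*(-36 - 1)) = -12 + 2*(15*(-37)) = -12 + 2*(-555) = -12 - 1110 = -1122)
(x - 7558) + (X(-2) + 60*S) = (32941 - 7558) + (5 + 60*(-1122)) = 25383 + (5 - 67320) = 25383 - 67315 = -41932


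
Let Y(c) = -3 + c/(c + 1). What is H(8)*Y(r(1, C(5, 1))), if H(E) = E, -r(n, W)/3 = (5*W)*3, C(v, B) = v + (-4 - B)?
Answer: -24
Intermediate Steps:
C(v, B) = -4 + v - B
r(n, W) = -45*W (r(n, W) = -3*5*W*3 = -45*W)
Y(c) = -3 + c/(1 + c)
H(8)*Y(r(1, C(5, 1))) = 8*((-3 - (-90)*(-4 + 5 - 1*1))/(1 - 45*(-4 + 5 - 1*1))) = 8*((-3 - (-90)*(-4 + 5 - 1))/(1 - 45*(-4 + 5 - 1))) = 8*((-3 - (-90)*0)/(1 - 45*0)) = 8*((-3 - 2*0)/(1 + 0)) = 8*((-3 + 0)/1) = 8*(1*(-3)) = 8*(-3) = -24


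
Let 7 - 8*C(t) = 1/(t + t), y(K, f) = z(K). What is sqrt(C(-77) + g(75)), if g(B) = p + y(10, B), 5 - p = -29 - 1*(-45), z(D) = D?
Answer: 3*I*sqrt(1309)/308 ≈ 0.3524*I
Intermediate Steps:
y(K, f) = K
p = -11 (p = 5 - (-29 - 1*(-45)) = 5 - (-29 + 45) = 5 - 1*16 = 5 - 16 = -11)
C(t) = 7/8 - 1/(16*t) (C(t) = 7/8 - 1/(8*(t + t)) = 7/8 - 1/(2*t)/8 = 7/8 - 1/(16*t))
g(B) = -1 (g(B) = -11 + 10 = -1)
sqrt(C(-77) + g(75)) = sqrt((1/16)*(-1 + 14*(-77))/(-77) - 1) = sqrt((1/16)*(-1/77)*(-1 - 1078) - 1) = sqrt((1/16)*(-1/77)*(-1079) - 1) = sqrt(1079/1232 - 1) = sqrt(-153/1232) = 3*I*sqrt(1309)/308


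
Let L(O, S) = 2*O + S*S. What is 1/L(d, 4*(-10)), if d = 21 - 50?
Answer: 1/1542 ≈ 0.00064851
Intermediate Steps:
d = -29
L(O, S) = S**2 + 2*O (L(O, S) = 2*O + S**2 = S**2 + 2*O)
1/L(d, 4*(-10)) = 1/((4*(-10))**2 + 2*(-29)) = 1/((-40)**2 - 58) = 1/(1600 - 58) = 1/1542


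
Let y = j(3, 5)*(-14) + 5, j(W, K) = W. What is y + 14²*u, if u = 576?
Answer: 112859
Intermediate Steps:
y = -37 (y = 3*(-14) + 5 = -42 + 5 = -37)
y + 14²*u = -37 + 14²*576 = -37 + 196*576 = -37 + 112896 = 112859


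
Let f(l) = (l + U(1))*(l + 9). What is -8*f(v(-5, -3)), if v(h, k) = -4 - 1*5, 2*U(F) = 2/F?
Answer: 0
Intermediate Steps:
U(F) = 1/F (U(F) = (2/F)/2 = 1/F)
v(h, k) = -9 (v(h, k) = -4 - 5 = -9)
f(l) = (1 + l)*(9 + l) (f(l) = (l + 1/1)*(l + 9) = (l + 1)*(9 + l) = (1 + l)*(9 + l))
-8*f(v(-5, -3)) = -8*(9 + (-9)² + 10*(-9)) = -8*(9 + 81 - 90) = -8*0 = 0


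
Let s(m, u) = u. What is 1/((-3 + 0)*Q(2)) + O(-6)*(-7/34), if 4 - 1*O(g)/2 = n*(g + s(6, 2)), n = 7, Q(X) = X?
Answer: -1361/102 ≈ -13.343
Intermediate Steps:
O(g) = -20 - 14*g (O(g) = 8 - 14*(g + 2) = 8 - 14*(2 + g) = 8 - 2*(14 + 7*g) = 8 + (-28 - 14*g) = -20 - 14*g)
1/((-3 + 0)*Q(2)) + O(-6)*(-7/34) = 1/((-3 + 0)*2) + (-20 - 14*(-6))*(-7/34) = 1/(-3*2) + (-20 + 84)*(-7*1/34) = 1/(-6) + 64*(-7/34) = -⅙ - 224/17 = -1361/102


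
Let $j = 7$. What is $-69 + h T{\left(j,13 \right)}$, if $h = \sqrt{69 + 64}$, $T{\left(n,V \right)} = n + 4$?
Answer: $-69 + 11 \sqrt{133} \approx 57.858$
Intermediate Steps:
$T{\left(n,V \right)} = 4 + n$
$h = \sqrt{133} \approx 11.533$
$-69 + h T{\left(j,13 \right)} = -69 + \sqrt{133} \left(4 + 7\right) = -69 + \sqrt{133} \cdot 11 = -69 + 11 \sqrt{133}$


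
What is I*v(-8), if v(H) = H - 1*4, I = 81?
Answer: -972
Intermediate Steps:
v(H) = -4 + H (v(H) = H - 4 = -4 + H)
I*v(-8) = 81*(-4 - 8) = 81*(-12) = -972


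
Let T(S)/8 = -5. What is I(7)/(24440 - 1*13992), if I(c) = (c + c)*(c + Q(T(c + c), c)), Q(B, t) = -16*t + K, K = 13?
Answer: -161/1306 ≈ -0.12328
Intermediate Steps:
T(S) = -40 (T(S) = 8*(-5) = -40)
Q(B, t) = 13 - 16*t (Q(B, t) = -16*t + 13 = 13 - 16*t)
I(c) = 2*c*(13 - 15*c) (I(c) = (c + c)*(c + (13 - 16*c)) = (2*c)*(13 - 15*c) = 2*c*(13 - 15*c))
I(7)/(24440 - 1*13992) = (2*7*(13 - 15*7))/(24440 - 1*13992) = (2*7*(13 - 105))/(24440 - 13992) = (2*7*(-92))/10448 = -1288*1/10448 = -161/1306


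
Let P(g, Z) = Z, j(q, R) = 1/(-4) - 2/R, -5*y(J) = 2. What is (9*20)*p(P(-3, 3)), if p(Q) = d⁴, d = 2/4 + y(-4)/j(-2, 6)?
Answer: 427124889/1200500 ≈ 355.79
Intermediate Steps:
y(J) = -⅖ (y(J) = -⅕*2 = -⅖)
j(q, R) = -¼ - 2/R (j(q, R) = 1*(-¼) - 2/R = -¼ - 2/R)
d = 83/70 (d = 2/4 - 2*24/(-8 - 1*6)/5 = 2*(¼) - 2*24/(-8 - 6)/5 = ½ - 2/(5*((¼)*(⅙)*(-14))) = ½ - 2/(5*(-7/12)) = ½ - ⅖*(-12/7) = ½ + 24/35 = 83/70 ≈ 1.1857)
p(Q) = 47458321/24010000 (p(Q) = (83/70)⁴ = 47458321/24010000)
(9*20)*p(P(-3, 3)) = (9*20)*(47458321/24010000) = 180*(47458321/24010000) = 427124889/1200500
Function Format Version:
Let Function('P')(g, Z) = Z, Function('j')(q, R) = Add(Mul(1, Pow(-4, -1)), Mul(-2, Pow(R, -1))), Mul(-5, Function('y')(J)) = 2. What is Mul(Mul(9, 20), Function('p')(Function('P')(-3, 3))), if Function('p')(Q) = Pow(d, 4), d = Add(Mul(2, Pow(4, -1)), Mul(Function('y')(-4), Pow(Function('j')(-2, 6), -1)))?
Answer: Rational(427124889, 1200500) ≈ 355.79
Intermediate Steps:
Function('y')(J) = Rational(-2, 5) (Function('y')(J) = Mul(Rational(-1, 5), 2) = Rational(-2, 5))
Function('j')(q, R) = Add(Rational(-1, 4), Mul(-2, Pow(R, -1))) (Function('j')(q, R) = Add(Mul(1, Rational(-1, 4)), Mul(-2, Pow(R, -1))) = Add(Rational(-1, 4), Mul(-2, Pow(R, -1))))
d = Rational(83, 70) (d = Add(Mul(2, Pow(4, -1)), Mul(Rational(-2, 5), Pow(Mul(Rational(1, 4), Pow(6, -1), Add(-8, Mul(-1, 6))), -1))) = Add(Mul(2, Rational(1, 4)), Mul(Rational(-2, 5), Pow(Mul(Rational(1, 4), Rational(1, 6), Add(-8, -6)), -1))) = Add(Rational(1, 2), Mul(Rational(-2, 5), Pow(Mul(Rational(1, 4), Rational(1, 6), -14), -1))) = Add(Rational(1, 2), Mul(Rational(-2, 5), Pow(Rational(-7, 12), -1))) = Add(Rational(1, 2), Mul(Rational(-2, 5), Rational(-12, 7))) = Add(Rational(1, 2), Rational(24, 35)) = Rational(83, 70) ≈ 1.1857)
Function('p')(Q) = Rational(47458321, 24010000) (Function('p')(Q) = Pow(Rational(83, 70), 4) = Rational(47458321, 24010000))
Mul(Mul(9, 20), Function('p')(Function('P')(-3, 3))) = Mul(Mul(9, 20), Rational(47458321, 24010000)) = Mul(180, Rational(47458321, 24010000)) = Rational(427124889, 1200500)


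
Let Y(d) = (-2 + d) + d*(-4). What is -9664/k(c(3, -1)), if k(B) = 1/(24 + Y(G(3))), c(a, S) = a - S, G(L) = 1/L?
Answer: -202944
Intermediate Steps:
Y(d) = -2 - 3*d (Y(d) = (-2 + d) - 4*d = -2 - 3*d)
k(B) = 1/21 (k(B) = 1/(24 + (-2 - 3/3)) = 1/(24 + (-2 - 3*1/3)) = 1/(24 + (-2 - 1)) = 1/(24 - 3) = 1/21)
-9664/k(c(3, -1)) = -9664/1/21 = -9664*21 = -202944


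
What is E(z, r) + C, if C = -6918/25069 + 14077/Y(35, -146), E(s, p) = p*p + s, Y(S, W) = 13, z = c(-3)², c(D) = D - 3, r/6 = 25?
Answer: 7697221171/325897 ≈ 23619.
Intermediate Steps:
r = 150 (r = 6*25 = 150)
c(D) = -3 + D
z = 36 (z = (-3 - 3)² = (-6)² = 36)
E(s, p) = s + p² (E(s, p) = p² + s = s + p²)
C = 352806379/325897 (C = -6918/25069 + 14077/13 = 352806379/325897 ≈ 1082.6)
E(z, r) + C = (36 + 150²) + 352806379/325897 = (36 + 22500) + 352806379/325897 = 22536 + 352806379/325897 = 7697221171/325897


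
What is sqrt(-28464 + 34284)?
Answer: 2*sqrt(1455) ≈ 76.289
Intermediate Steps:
sqrt(-28464 + 34284) = sqrt(5820) = 2*sqrt(1455)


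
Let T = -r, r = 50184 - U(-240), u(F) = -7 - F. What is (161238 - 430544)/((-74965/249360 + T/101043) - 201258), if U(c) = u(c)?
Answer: 452363745890592/338062213215313 ≈ 1.3381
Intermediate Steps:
U(c) = -7 - c
r = 49951 (r = 50184 - (-7 - 1*(-240)) = 50184 - (-7 + 240) = 50184 - 1*233 = 50184 - 233 = 49951)
T = -49951 (T = -1*49951 = -49951)
(161238 - 430544)/((-74965/249360 + T/101043) - 201258) = (161238 - 430544)/((-74965/249360 - 49951/101043) - 201258) = -269306/((-74965*1/249360 - 49951*1/101043) - 201258) = -269306/((-14993/49872 - 49951/101043) - 201258) = -269306/(-1335364657/1679738832 - 201258) = -269306/(-338062213215313/1679738832) = -269306*(-1679738832/338062213215313) = 452363745890592/338062213215313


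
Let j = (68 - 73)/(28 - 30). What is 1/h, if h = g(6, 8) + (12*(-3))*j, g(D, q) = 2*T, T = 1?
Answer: -1/88 ≈ -0.011364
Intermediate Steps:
j = 5/2 (j = -5/(-2) = -5*(-1/2) = 5/2 ≈ 2.5000)
g(D, q) = 2 (g(D, q) = 2*1 = 2)
h = -88 (h = 2 + (12*(-3))*(5/2) = 2 - 36*5/2 = 2 - 90 = -88)
1/h = 1/(-88) = -1/88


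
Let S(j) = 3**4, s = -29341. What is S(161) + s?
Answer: -29260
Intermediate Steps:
S(j) = 81
S(161) + s = 81 - 29341 = -29260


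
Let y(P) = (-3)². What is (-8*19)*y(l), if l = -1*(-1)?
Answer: -1368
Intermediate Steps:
l = 1
y(P) = 9
(-8*19)*y(l) = -8*19*9 = -152*9 = -1368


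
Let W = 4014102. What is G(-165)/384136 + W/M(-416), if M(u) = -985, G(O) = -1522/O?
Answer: -25442357766971/6243170340 ≈ -4075.2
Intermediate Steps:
G(-165)/384136 + W/M(-416) = -1522/(-165)/384136 + 4014102/(-985) = -1522*(-1/165)*(1/384136) + 4014102*(-1/985) = (1522/165)*(1/384136) - 4014102/985 = 761/31691220 - 4014102/985 = -25442357766971/6243170340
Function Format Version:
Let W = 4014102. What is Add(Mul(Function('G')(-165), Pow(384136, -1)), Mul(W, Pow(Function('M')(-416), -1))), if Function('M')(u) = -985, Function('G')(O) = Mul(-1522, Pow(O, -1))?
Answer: Rational(-25442357766971, 6243170340) ≈ -4075.2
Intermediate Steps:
Add(Mul(Function('G')(-165), Pow(384136, -1)), Mul(W, Pow(Function('M')(-416), -1))) = Add(Mul(Mul(-1522, Pow(-165, -1)), Pow(384136, -1)), Mul(4014102, Pow(-985, -1))) = Add(Mul(Mul(-1522, Rational(-1, 165)), Rational(1, 384136)), Mul(4014102, Rational(-1, 985))) = Add(Mul(Rational(1522, 165), Rational(1, 384136)), Rational(-4014102, 985)) = Add(Rational(761, 31691220), Rational(-4014102, 985)) = Rational(-25442357766971, 6243170340)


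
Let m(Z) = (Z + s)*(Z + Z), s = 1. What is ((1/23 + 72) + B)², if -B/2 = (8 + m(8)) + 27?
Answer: 43256929/529 ≈ 81771.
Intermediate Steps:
m(Z) = 2*Z*(1 + Z) (m(Z) = (Z + 1)*(Z + Z) = (1 + Z)*(2*Z) = 2*Z*(1 + Z))
B = -358 (B = -2*((8 + 2*8*(1 + 8)) + 27) = -2*((8 + 2*8*9) + 27) = -2*((8 + 144) + 27) = -2*(152 + 27) = -2*179 = -358)
((1/23 + 72) + B)² = ((1/23 + 72) - 358)² = (1657/23 - 358)² = (-6577/23)² = 43256929/529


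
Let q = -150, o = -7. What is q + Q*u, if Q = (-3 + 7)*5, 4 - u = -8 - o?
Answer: -50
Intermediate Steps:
u = 5 (u = 4 - (-8 - 1*(-7)) = 4 - (-8 + 7) = 4 - 1*(-1) = 4 + 1 = 5)
Q = 20 (Q = 4*5 = 20)
q + Q*u = -150 + 20*5 = -150 + 100 = -50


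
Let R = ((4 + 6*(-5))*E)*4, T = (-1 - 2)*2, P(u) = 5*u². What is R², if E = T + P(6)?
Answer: 327465216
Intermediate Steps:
T = -6 (T = -3*2 = -6)
E = 174 (E = -6 + 5*6² = -6 + 5*36 = -6 + 180 = 174)
R = -18096 (R = ((4 + 6*(-5))*174)*4 = ((4 - 30)*174)*4 = -26*174*4 = -4524*4 = -18096)
R² = (-18096)² = 327465216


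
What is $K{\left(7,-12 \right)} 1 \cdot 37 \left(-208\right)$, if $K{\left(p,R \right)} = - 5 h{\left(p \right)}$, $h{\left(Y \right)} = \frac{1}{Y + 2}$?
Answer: $\frac{38480}{9} \approx 4275.6$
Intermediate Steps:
$h{\left(Y \right)} = \frac{1}{2 + Y}$
$K{\left(p,R \right)} = - \frac{5}{2 + p}$
$K{\left(7,-12 \right)} 1 \cdot 37 \left(-208\right) = - \frac{5}{2 + 7} \cdot 1 \cdot 37 \left(-208\right) = - \frac{5}{9} \cdot 37 \left(-208\right) = \left(-5\right) \frac{1}{9} \cdot 37 \left(-208\right) = \left(- \frac{5}{9}\right) 37 \left(-208\right) = \left(- \frac{185}{9}\right) \left(-208\right) = \frac{38480}{9}$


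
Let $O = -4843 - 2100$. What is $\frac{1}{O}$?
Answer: $- \frac{1}{6943} \approx -0.00014403$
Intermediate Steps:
$O = -6943$
$\frac{1}{O} = \frac{1}{-6943} = - \frac{1}{6943}$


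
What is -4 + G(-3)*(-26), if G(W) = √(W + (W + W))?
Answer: -4 - 78*I ≈ -4.0 - 78.0*I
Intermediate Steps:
G(W) = √3*√W (G(W) = √(W + 2*W) = √(3*W) = √3*√W)
-4 + G(-3)*(-26) = -4 + (√3*√(-3))*(-26) = -4 + (√3*(I*√3))*(-26) = -4 + (3*I)*(-26) = -4 - 78*I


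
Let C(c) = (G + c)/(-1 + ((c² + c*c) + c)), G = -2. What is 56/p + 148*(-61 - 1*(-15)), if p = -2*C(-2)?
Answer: -6773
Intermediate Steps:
C(c) = (-2 + c)/(-1 + c + 2*c²) (C(c) = (-2 + c)/(-1 + ((c² + c*c) + c)) = (-2 + c)/(-1 + ((c² + c²) + c)) = (-2 + c)/(-1 + (2*c² + c)) = (-2 + c)/(-1 + (c + 2*c²)) = (-2 + c)/(-1 + c + 2*c²))
p = 8/5 (p = -2*(-2 - 2)/(-1 - 2 + 2*(-2)²) = -2*(-4)/(-1 - 2 + 2*4) = -2*(-4)/(-1 - 2 + 8) = -2*(-4)/5 = -2*(-⅘) = 8/5 ≈ 1.6000)
56/p + 148*(-61 - 1*(-15)) = 56/(8/5) + 148*(-61 - 1*(-15)) = 56*(5/8) + 148*(-61 + 15) = 35 + 148*(-46) = 35 - 6808 = -6773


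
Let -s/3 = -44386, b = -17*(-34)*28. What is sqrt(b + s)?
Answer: sqrt(149342) ≈ 386.45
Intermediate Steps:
b = 16184 (b = 578*28 = 16184)
s = 133158 (s = -3*(-44386) = 133158)
sqrt(b + s) = sqrt(16184 + 133158) = sqrt(149342)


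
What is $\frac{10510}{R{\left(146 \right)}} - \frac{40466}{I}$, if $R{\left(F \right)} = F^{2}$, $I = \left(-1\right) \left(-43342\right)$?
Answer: $- \frac{101762209}{230969518} \approx -0.44059$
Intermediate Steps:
$I = 43342$
$\frac{10510}{R{\left(146 \right)}} - \frac{40466}{I} = \frac{10510}{146^{2}} - \frac{40466}{43342} = \frac{10510}{21316} - \frac{20233}{21671} = 10510 \cdot \frac{1}{21316} - \frac{20233}{21671} = \frac{5255}{10658} - \frac{20233}{21671} = - \frac{101762209}{230969518}$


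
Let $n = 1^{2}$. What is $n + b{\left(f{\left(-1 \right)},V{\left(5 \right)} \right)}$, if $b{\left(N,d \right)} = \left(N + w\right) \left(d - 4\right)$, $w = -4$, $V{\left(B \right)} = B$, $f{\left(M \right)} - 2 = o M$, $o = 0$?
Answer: $-1$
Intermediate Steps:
$n = 1$
$f{\left(M \right)} = 2$ ($f{\left(M \right)} = 2 + 0 M = 2 + 0 = 2$)
$b{\left(N,d \right)} = \left(-4 + N\right) \left(-4 + d\right)$ ($b{\left(N,d \right)} = \left(N - 4\right) \left(d - 4\right) = \left(-4 + N\right) \left(-4 + d\right)$)
$n + b{\left(f{\left(-1 \right)},V{\left(5 \right)} \right)} = 1 + \left(16 - 8 - 20 + 2 \cdot 5\right) = 1 + \left(16 - 8 - 20 + 10\right) = 1 - 2 = -1$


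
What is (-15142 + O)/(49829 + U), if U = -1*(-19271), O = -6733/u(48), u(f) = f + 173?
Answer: -670623/3054220 ≈ -0.21957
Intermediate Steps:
u(f) = 173 + f
O = -6733/221 (O = -6733/(173 + 48) = -6733/221 ≈ -30.466)
U = 19271
(-15142 + O)/(49829 + U) = (-15142 - 6733/221)/(49829 + 19271) = -3353115/221/69100 = -3353115/221*1/69100 = -670623/3054220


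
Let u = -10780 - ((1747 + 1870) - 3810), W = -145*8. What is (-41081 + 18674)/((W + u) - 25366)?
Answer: 7469/12371 ≈ 0.60375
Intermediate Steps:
W = -1160
u = -10587 (u = -10780 - (3617 - 3810) = -10780 - 1*(-193) = -10780 + 193 = -10587)
(-41081 + 18674)/((W + u) - 25366) = (-41081 + 18674)/((-1160 - 10587) - 25366) = -22407/(-11747 - 25366) = -22407/(-37113) = -22407*(-1/37113) = 7469/12371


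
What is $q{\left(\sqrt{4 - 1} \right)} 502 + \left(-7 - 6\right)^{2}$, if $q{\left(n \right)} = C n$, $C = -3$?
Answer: $169 - 1506 \sqrt{3} \approx -2439.5$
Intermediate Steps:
$q{\left(n \right)} = - 3 n$
$q{\left(\sqrt{4 - 1} \right)} 502 + \left(-7 - 6\right)^{2} = - 3 \sqrt{4 - 1} \cdot 502 + \left(-7 - 6\right)^{2} = - 3 \sqrt{3} \cdot 502 + \left(-13\right)^{2} = - 1506 \sqrt{3} + 169 = 169 - 1506 \sqrt{3}$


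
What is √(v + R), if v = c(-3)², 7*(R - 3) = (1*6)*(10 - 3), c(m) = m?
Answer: 3*√2 ≈ 4.2426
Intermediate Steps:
R = 9 (R = 3 + ((1*6)*(10 - 3))/7 = 3 + (6*7)/7 = 3 + (⅐)*42 = 3 + 6 = 9)
v = 9 (v = (-3)² = 9)
√(v + R) = √(9 + 9) = √18 = 3*√2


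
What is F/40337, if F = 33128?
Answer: 33128/40337 ≈ 0.82128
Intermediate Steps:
F/40337 = 33128/40337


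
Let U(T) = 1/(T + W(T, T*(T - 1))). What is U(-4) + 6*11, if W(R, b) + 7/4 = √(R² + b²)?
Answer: 404474/6127 + 64*√26/6127 ≈ 66.068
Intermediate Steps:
W(R, b) = -7/4 + √(R² + b²)
U(T) = 1/(-7/4 + T + √(T² + T²*(-1 + T)²)) (U(T) = 1/(T + (-7/4 + √(T² + (T*(T - 1))²))) = 1/(T + (-7/4 + √(T² + (T*(-1 + T))²))) = 1/(T + (-7/4 + √(T² + T²*(-1 + T)²))) = 1/(-7/4 + T + √(T² + T²*(-1 + T)²)))
U(-4) + 6*11 = 4/(-7 + 4*(-4) + 4*√((-4)²*(1 + (-1 - 4)²))) + 6*11 = 4/(-7 - 16 + 4*√(16*(1 + (-5)²))) + 66 = 4/(-7 - 16 + 4*√(16*(1 + 25))) + 66 = 4/(-7 - 16 + 4*√(16*26)) + 66 = 4/(-7 - 16 + 4*√416) + 66 = 4/(-7 - 16 + 4*(4*√26)) + 66 = 4/(-7 - 16 + 16*√26) + 66 = 4/(-23 + 16*√26) + 66 = 66 + 4/(-23 + 16*√26)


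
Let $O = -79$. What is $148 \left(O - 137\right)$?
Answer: $-31968$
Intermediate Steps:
$148 \left(O - 137\right) = 148 \left(-79 - 137\right) = 148 \left(-216\right) = -31968$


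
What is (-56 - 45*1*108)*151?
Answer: -742316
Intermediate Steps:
(-56 - 45*1*108)*151 = (-56 - 45*108)*151 = (-56 - 4860)*151 = -4916*151 = -742316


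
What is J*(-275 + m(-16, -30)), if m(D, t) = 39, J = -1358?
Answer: 320488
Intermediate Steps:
J*(-275 + m(-16, -30)) = -1358*(-275 + 39) = -1358*(-236) = 320488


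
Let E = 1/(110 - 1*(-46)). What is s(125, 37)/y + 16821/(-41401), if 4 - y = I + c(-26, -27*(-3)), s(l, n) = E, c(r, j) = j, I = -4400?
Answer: -11343839147/27920337588 ≈ -0.40629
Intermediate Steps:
E = 1/156 (E = 1/(110 + 46) = 1/156 ≈ 0.0064103)
s(l, n) = 1/156
y = 4323 (y = 4 - (-4400 - 27*(-3)) = 4 - (-4400 + 81) = 4 - 1*(-4319) = 4 + 4319 = 4323)
s(125, 37)/y + 16821/(-41401) = (1/156)/4323 + 16821/(-41401) = (1/156)*(1/4323) + 16821*(-1/41401) = 1/674388 - 16821/41401 = -11343839147/27920337588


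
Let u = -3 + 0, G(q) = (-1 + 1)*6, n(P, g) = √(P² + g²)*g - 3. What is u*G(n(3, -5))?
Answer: 0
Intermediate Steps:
n(P, g) = -3 + g*√(P² + g²) (n(P, g) = g*√(P² + g²) - 3 = -3 + g*√(P² + g²))
G(q) = 0 (G(q) = 0*6 = 0)
u = -3
u*G(n(3, -5)) = -3*0 = 0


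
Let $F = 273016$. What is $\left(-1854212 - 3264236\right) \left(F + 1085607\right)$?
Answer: $-6954041177104$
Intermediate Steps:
$\left(-1854212 - 3264236\right) \left(F + 1085607\right) = \left(-1854212 - 3264236\right) \left(273016 + 1085607\right) = \left(-5118448\right) 1358623 = -6954041177104$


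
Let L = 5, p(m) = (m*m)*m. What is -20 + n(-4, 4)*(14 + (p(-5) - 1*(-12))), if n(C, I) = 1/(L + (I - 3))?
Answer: -73/2 ≈ -36.500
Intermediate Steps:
p(m) = m³ (p(m) = m²*m = m³)
n(C, I) = 1/(2 + I) (n(C, I) = 1/(5 + (I - 3)) = 1/(5 + (-3 + I)) = 1/(2 + I))
-20 + n(-4, 4)*(14 + (p(-5) - 1*(-12))) = -20 + (14 + ((-5)³ - 1*(-12)))/(2 + 4) = -20 + (14 + (-125 + 12))/6 = -20 + (14 - 113)/6 = -20 + (⅙)*(-99) = -20 - 33/2 = -73/2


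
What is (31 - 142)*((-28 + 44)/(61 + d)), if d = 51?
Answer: -111/7 ≈ -15.857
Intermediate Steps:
(31 - 142)*((-28 + 44)/(61 + d)) = (31 - 142)*((-28 + 44)/(61 + 51)) = -1776/112 = -111*⅐ = -111/7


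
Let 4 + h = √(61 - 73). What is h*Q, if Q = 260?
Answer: -1040 + 520*I*√3 ≈ -1040.0 + 900.67*I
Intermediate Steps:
h = -4 + 2*I*√3 (h = -4 + √(61 - 73) = -4 + √(-12) = -4 + 2*I*√3 ≈ -4.0 + 3.4641*I)
h*Q = (-4 + 2*I*√3)*260 = -1040 + 520*I*√3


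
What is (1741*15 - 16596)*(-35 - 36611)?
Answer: -348833274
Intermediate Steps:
(1741*15 - 16596)*(-35 - 36611) = (26115 - 16596)*(-36646) = 9519*(-36646) = -348833274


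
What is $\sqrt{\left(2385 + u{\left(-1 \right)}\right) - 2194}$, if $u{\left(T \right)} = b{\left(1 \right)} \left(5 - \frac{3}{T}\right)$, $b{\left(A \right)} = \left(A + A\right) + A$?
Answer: $\sqrt{215} \approx 14.663$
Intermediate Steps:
$b{\left(A \right)} = 3 A$ ($b{\left(A \right)} = 2 A + A = 3 A$)
$u{\left(T \right)} = 15 - \frac{9}{T}$ ($u{\left(T \right)} = 3 \cdot 1 \left(5 - \frac{3}{T}\right) = 3 \left(5 - \frac{3}{T}\right) = 15 - \frac{9}{T}$)
$\sqrt{\left(2385 + u{\left(-1 \right)}\right) - 2194} = \sqrt{\left(2385 + \left(15 - \frac{9}{-1}\right)\right) - 2194} = \sqrt{\left(2385 + \left(15 - -9\right)\right) - 2194} = \sqrt{\left(2385 + \left(15 + 9\right)\right) - 2194} = \sqrt{\left(2385 + 24\right) - 2194} = \sqrt{2409 - 2194} = \sqrt{215}$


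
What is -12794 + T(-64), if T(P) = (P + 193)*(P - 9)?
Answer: -22211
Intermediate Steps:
T(P) = (-9 + P)*(193 + P) (T(P) = (193 + P)*(-9 + P) = (-9 + P)*(193 + P))
-12794 + T(-64) = -12794 + (-1737 + (-64)² + 184*(-64)) = -12794 + (-1737 + 4096 - 11776) = -12794 - 9417 = -22211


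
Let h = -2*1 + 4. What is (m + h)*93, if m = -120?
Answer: -10974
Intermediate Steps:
h = 2 (h = -2 + 4 = 2)
(m + h)*93 = (-120 + 2)*93 = -118*93 = -10974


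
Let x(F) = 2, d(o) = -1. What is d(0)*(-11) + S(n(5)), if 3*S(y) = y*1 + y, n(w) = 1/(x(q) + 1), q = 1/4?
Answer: 101/9 ≈ 11.222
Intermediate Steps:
q = ¼ ≈ 0.25000
n(w) = ⅓ (n(w) = 1/(2 + 1) = 1/3 = ⅓)
S(y) = 2*y/3 (S(y) = (y*1 + y)/3 = (y + y)/3 = (2*y)/3 = 2*y/3)
d(0)*(-11) + S(n(5)) = -1*(-11) + (⅔)*(⅓) = 11 + 2/9 = 101/9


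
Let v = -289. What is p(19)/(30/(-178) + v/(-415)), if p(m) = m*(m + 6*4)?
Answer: 30175895/19496 ≈ 1547.8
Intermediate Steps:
p(m) = m*(24 + m) (p(m) = m*(m + 24) = m*(24 + m))
p(19)/(30/(-178) + v/(-415)) = (19*(24 + 19))/(30/(-178) - 289/(-415)) = (19*43)/(30*(-1/178) - 289*(-1/415)) = 817/(-15/89 + 289/415) = 817/(19496/36935) = 817*(36935/19496) = 30175895/19496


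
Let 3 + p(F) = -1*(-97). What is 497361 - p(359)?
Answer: 497267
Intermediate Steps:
p(F) = 94 (p(F) = -3 - 1*(-97) = -3 + 97 = 94)
497361 - p(359) = 497361 - 1*94 = 497361 - 94 = 497267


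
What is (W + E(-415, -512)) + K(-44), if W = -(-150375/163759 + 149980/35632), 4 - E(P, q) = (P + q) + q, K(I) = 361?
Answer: 2626811767083/1458765172 ≈ 1800.7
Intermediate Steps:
E(P, q) = 4 - P - 2*q (E(P, q) = 4 - ((P + q) + q) = 4 - (P + 2*q) = 4 + (-P - 2*q) = 4 - P - 2*q)
W = -4800603205/1458765172 (W = -(-150375*1/163759 + 149980*(1/35632)) = -(-150375/163759 + 37495/8908) = -1*4800603205/1458765172 = -4800603205/1458765172 ≈ -3.2909)
(W + E(-415, -512)) + K(-44) = (-4800603205/1458765172 + (4 - 1*(-415) - 2*(-512))) + 361 = (-4800603205/1458765172 + (4 + 415 + 1024)) + 361 = (-4800603205/1458765172 + 1443) + 361 = 2100197539991/1458765172 + 361 = 2626811767083/1458765172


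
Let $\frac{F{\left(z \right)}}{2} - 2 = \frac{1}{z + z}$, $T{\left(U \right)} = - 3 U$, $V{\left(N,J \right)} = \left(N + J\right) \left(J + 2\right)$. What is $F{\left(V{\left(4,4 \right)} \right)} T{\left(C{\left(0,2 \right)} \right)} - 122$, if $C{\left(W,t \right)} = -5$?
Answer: $- \frac{987}{16} \approx -61.688$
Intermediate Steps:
$V{\left(N,J \right)} = \left(2 + J\right) \left(J + N\right)$ ($V{\left(N,J \right)} = \left(J + N\right) \left(2 + J\right) = \left(2 + J\right) \left(J + N\right)$)
$F{\left(z \right)} = 4 + \frac{1}{z}$ ($F{\left(z \right)} = 4 + \frac{2}{z + z} = 4 + \frac{2}{2 z} = 4 + 2 \frac{1}{2 z} = 4 + \frac{1}{z}$)
$F{\left(V{\left(4,4 \right)} \right)} T{\left(C{\left(0,2 \right)} \right)} - 122 = \left(4 + \frac{1}{4^{2} + 2 \cdot 4 + 2 \cdot 4 + 4 \cdot 4}\right) \left(\left(-3\right) \left(-5\right)\right) - 122 = \left(4 + \frac{1}{16 + 8 + 8 + 16}\right) 15 - 122 = \left(4 + \frac{1}{48}\right) 15 - 122 = \frac{193}{48} \cdot 15 - 122 = \frac{965}{16} - 122 = - \frac{987}{16}$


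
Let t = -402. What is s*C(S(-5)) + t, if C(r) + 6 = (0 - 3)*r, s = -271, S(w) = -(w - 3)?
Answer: 7728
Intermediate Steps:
S(w) = 3 - w (S(w) = -(-3 + w) = 3 - w)
C(r) = -6 - 3*r (C(r) = -6 + (0 - 3)*r = -6 - 3*r)
s*C(S(-5)) + t = -271*(-6 - 3*(3 - 1*(-5))) - 402 = -271*(-6 - 3*(3 + 5)) - 402 = -271*(-6 - 3*8) - 402 = -271*(-6 - 24) - 402 = -271*(-30) - 402 = 8130 - 402 = 7728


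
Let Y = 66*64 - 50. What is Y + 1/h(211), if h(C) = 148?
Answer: 617753/148 ≈ 4174.0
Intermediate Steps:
Y = 4174 (Y = 4224 - 50 = 4174)
Y + 1/h(211) = 4174 + 1/148 = 617753/148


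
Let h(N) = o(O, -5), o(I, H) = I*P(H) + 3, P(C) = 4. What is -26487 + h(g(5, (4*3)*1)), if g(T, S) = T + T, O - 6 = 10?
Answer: -26420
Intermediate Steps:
O = 16 (O = 6 + 10 = 16)
g(T, S) = 2*T
o(I, H) = 3 + 4*I (o(I, H) = I*4 + 3 = 4*I + 3 = 3 + 4*I)
h(N) = 67 (h(N) = 3 + 4*16 = 3 + 64 = 67)
-26487 + h(g(5, (4*3)*1)) = -26487 + 67 = -26420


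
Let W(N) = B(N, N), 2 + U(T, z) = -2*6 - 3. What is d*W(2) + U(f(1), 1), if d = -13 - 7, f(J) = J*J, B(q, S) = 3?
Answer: -77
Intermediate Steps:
f(J) = J**2
d = -20
U(T, z) = -17 (U(T, z) = -2 + (-2*6 - 3) = -2 + (-12 - 3) = -2 - 15 = -17)
W(N) = 3
d*W(2) + U(f(1), 1) = -20*3 - 17 = -60 - 17 = -77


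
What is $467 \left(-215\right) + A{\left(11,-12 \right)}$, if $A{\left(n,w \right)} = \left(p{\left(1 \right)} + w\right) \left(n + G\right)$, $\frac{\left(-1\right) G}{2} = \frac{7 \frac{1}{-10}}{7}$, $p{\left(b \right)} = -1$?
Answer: $- \frac{502753}{5} \approx -1.0055 \cdot 10^{5}$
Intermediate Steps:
$G = \frac{1}{5}$ ($G = - 2 \frac{7 \frac{1}{-10}}{7} = - 2 \cdot 7 \left(- \frac{1}{10}\right) \frac{1}{7} = - 2 \left(\left(- \frac{7}{10}\right) \frac{1}{7}\right) = \left(-2\right) \left(- \frac{1}{10}\right) = \frac{1}{5} \approx 0.2$)
$A{\left(n,w \right)} = \left(-1 + w\right) \left(\frac{1}{5} + n\right)$ ($A{\left(n,w \right)} = \left(-1 + w\right) \left(n + \frac{1}{5}\right) = \left(-1 + w\right) \left(\frac{1}{5} + n\right)$)
$467 \left(-215\right) + A{\left(11,-12 \right)} = 467 \left(-215\right) + \left(- \frac{1}{5} - 11 + \frac{1}{5} \left(-12\right) + 11 \left(-12\right)\right) = -100405 - \frac{728}{5} = - \frac{502753}{5}$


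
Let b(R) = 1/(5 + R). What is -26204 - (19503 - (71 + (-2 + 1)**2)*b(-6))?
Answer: -45779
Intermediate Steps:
-26204 - (19503 - (71 + (-2 + 1)**2)*b(-6)) = -26204 - (19503 - (71 + (-2 + 1)**2)/(5 - 6)) = -26204 - (19503 - (71 + (-1)**2)/(-1)) = -26204 - (19503 - (71 + 1)*(-1)) = -26204 - (19503 - 72*(-1)) = -26204 - (19503 - 1*(-72)) = -26204 - (19503 + 72) = -26204 - 1*19575 = -26204 - 19575 = -45779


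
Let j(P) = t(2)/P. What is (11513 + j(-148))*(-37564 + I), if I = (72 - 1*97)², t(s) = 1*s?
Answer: -31470587379/74 ≈ -4.2528e+8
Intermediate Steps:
t(s) = s
j(P) = 2/P
I = 625 (I = (72 - 97)² = (-25)² = 625)
(11513 + j(-148))*(-37564 + I) = (11513 + 2/(-148))*(-37564 + 625) = (11513 + 2*(-1/148))*(-36939) = (11513 - 1/74)*(-36939) = (851961/74)*(-36939) = -31470587379/74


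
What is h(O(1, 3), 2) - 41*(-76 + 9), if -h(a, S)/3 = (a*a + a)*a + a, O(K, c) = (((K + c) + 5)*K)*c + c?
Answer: -81043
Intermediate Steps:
O(K, c) = c + K*c*(5 + K + c) (O(K, c) = ((5 + K + c)*K)*c + c = (K*(5 + K + c))*c + c = K*c*(5 + K + c) + c = c + K*c*(5 + K + c))
h(a, S) = -3*a - 3*a*(a + a²) (h(a, S) = -3*((a*a + a)*a + a) = -3*((a² + a)*a + a) = -3*((a + a²)*a + a) = -3*(a*(a + a²) + a) = -3*(a + a*(a + a²)) = -3*a - 3*a*(a + a²))
h(O(1, 3), 2) - 41*(-76 + 9) = -3*3*(1 + 1² + 5*1 + 1*3)*(1 + 3*(1 + 1² + 5*1 + 1*3) + (3*(1 + 1² + 5*1 + 1*3))²) - 41*(-76 + 9) = -3*3*(1 + 1 + 5 + 3)*(1 + 3*(1 + 1 + 5 + 3) + (3*(1 + 1 + 5 + 3))²) - 41*(-67) = -3*3*10*(1 + 3*10 + (3*10)²) + 2747 = -3*30*(1 + 30 + 30²) + 2747 = -3*30*(1 + 30 + 900) + 2747 = -3*30*931 + 2747 = -83790 + 2747 = -81043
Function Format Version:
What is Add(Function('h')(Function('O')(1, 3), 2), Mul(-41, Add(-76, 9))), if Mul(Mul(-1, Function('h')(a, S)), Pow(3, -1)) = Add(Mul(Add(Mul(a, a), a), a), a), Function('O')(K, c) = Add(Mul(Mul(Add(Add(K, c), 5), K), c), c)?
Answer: -81043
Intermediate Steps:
Function('O')(K, c) = Add(c, Mul(K, c, Add(5, K, c))) (Function('O')(K, c) = Add(Mul(Mul(Add(5, K, c), K), c), c) = Add(Mul(Mul(K, Add(5, K, c)), c), c) = Add(Mul(K, c, Add(5, K, c)), c) = Add(c, Mul(K, c, Add(5, K, c))))
Function('h')(a, S) = Add(Mul(-3, a), Mul(-3, a, Add(a, Pow(a, 2)))) (Function('h')(a, S) = Mul(-3, Add(Mul(Add(Mul(a, a), a), a), a)) = Mul(-3, Add(Mul(Add(Pow(a, 2), a), a), a)) = Mul(-3, Add(Mul(Add(a, Pow(a, 2)), a), a)) = Mul(-3, Add(Mul(a, Add(a, Pow(a, 2))), a)) = Mul(-3, Add(a, Mul(a, Add(a, Pow(a, 2))))) = Add(Mul(-3, a), Mul(-3, a, Add(a, Pow(a, 2)))))
Add(Function('h')(Function('O')(1, 3), 2), Mul(-41, Add(-76, 9))) = Add(Mul(-3, Mul(3, Add(1, Pow(1, 2), Mul(5, 1), Mul(1, 3))), Add(1, Mul(3, Add(1, Pow(1, 2), Mul(5, 1), Mul(1, 3))), Pow(Mul(3, Add(1, Pow(1, 2), Mul(5, 1), Mul(1, 3))), 2))), Mul(-41, Add(-76, 9))) = Add(Mul(-3, Mul(3, Add(1, 1, 5, 3)), Add(1, Mul(3, Add(1, 1, 5, 3)), Pow(Mul(3, Add(1, 1, 5, 3)), 2))), Mul(-41, -67)) = Add(Mul(-3, Mul(3, 10), Add(1, Mul(3, 10), Pow(Mul(3, 10), 2))), 2747) = Add(Mul(-3, 30, Add(1, 30, Pow(30, 2))), 2747) = Add(Mul(-3, 30, Add(1, 30, 900)), 2747) = Add(Mul(-3, 30, 931), 2747) = Add(-83790, 2747) = -81043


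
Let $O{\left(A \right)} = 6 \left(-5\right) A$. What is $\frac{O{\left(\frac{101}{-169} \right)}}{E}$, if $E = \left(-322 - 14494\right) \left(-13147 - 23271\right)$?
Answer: $\frac{1515}{45593587936} \approx 3.3228 \cdot 10^{-8}$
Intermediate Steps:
$O{\left(A \right)} = - 30 A$
$E = 539569088$ ($E = \left(-14816\right) \left(-36418\right) = 539569088$)
$\frac{O{\left(\frac{101}{-169} \right)}}{E} = \frac{\left(-30\right) \frac{101}{-169}}{539569088} = - 30 \cdot 101 \left(- \frac{1}{169}\right) \frac{1}{539569088} = \left(-30\right) \left(- \frac{101}{169}\right) \frac{1}{539569088} = \frac{3030}{169} \cdot \frac{1}{539569088} = \frac{1515}{45593587936}$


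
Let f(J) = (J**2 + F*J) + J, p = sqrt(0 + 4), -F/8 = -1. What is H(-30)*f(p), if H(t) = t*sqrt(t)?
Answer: -660*I*sqrt(30) ≈ -3615.0*I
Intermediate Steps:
F = 8 (F = -8*(-1) = 8)
p = 2 (p = sqrt(4) = 2)
f(J) = J**2 + 9*J (f(J) = (J**2 + 8*J) + J = J**2 + 9*J)
H(t) = t**(3/2)
H(-30)*f(p) = (-30)**(3/2)*(2*(9 + 2)) = (-30*I*sqrt(30))*(2*11) = -30*I*sqrt(30)*22 = -660*I*sqrt(30)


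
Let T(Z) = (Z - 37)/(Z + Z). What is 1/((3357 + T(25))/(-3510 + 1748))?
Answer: -44050/83919 ≈ -0.52491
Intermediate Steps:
T(Z) = (-37 + Z)/(2*Z) (T(Z) = (-37 + Z)/((2*Z)) = (-37 + Z)*(1/(2*Z)) = (-37 + Z)/(2*Z))
1/((3357 + T(25))/(-3510 + 1748)) = 1/((3357 + (1/2)*(-37 + 25)/25)/(-3510 + 1748)) = 1/((3357 + (1/2)*(1/25)*(-12))/(-1762)) = 1/((3357 - 6/25)*(-1/1762)) = 1/((83919/25)*(-1/1762)) = 1/(-83919/44050) = -44050/83919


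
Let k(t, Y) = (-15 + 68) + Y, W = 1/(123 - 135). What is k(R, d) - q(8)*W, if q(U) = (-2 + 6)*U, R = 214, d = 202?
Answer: 773/3 ≈ 257.67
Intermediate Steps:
W = -1/12 (W = 1/(-12) = -1/12 ≈ -0.083333)
q(U) = 4*U
k(t, Y) = 53 + Y
k(R, d) - q(8)*W = (53 + 202) - 4*8*(-1)/12 = 255 - 32*(-1)/12 = 255 - 1*(-8/3) = 255 + 8/3 = 773/3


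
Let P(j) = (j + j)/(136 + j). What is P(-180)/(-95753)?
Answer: -90/1053283 ≈ -8.5447e-5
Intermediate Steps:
P(j) = 2*j/(136 + j) (P(j) = (2*j)/(136 + j) = 2*j/(136 + j))
P(-180)/(-95753) = (2*(-180)/(136 - 180))/(-95753) = (2*(-180)/(-44))*(-1/95753) = (2*(-180)*(-1/44))*(-1/95753) = (90/11)*(-1/95753) = -90/1053283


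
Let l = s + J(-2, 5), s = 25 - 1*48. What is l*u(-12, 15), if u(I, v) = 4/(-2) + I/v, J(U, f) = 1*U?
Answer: 70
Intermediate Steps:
J(U, f) = U
u(I, v) = -2 + I/v (u(I, v) = 4*(-½) + I/v = -2 + I/v)
s = -23 (s = 25 - 48 = -23)
l = -25 (l = -23 - 2 = -25)
l*u(-12, 15) = -25*(-2 - 12/15) = -25*(-2 - 12*1/15) = -25*(-2 - ⅘) = -25*(-14/5) = 70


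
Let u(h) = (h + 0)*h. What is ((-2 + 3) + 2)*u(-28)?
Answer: 2352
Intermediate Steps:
u(h) = h² (u(h) = h*h = h²)
((-2 + 3) + 2)*u(-28) = ((-2 + 3) + 2)*(-28)² = (1 + 2)*784 = 3*784 = 2352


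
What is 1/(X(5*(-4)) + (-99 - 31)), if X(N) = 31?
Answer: -1/99 ≈ -0.010101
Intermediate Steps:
1/(X(5*(-4)) + (-99 - 31)) = 1/(31 + (-99 - 31)) = 1/(31 - 130) = 1/(-99) = -1/99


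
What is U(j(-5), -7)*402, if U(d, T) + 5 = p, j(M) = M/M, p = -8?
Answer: -5226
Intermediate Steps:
j(M) = 1
U(d, T) = -13 (U(d, T) = -5 - 8 = -13)
U(j(-5), -7)*402 = -13*402 = -5226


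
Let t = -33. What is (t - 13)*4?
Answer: -184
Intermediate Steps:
(t - 13)*4 = (-33 - 13)*4 = -46*4 = -184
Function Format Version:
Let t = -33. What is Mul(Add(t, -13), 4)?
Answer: -184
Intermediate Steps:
Mul(Add(t, -13), 4) = Mul(Add(-33, -13), 4) = Mul(-46, 4) = -184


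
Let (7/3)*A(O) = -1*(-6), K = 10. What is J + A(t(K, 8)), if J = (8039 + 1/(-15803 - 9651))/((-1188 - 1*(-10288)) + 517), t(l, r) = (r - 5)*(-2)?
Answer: 5838613059/1713537826 ≈ 3.4073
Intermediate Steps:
t(l, r) = 10 - 2*r (t(l, r) = (-5 + r)*(-2) = 10 - 2*r)
A(O) = 18/7 (A(O) = 3*(-1*(-6))/7 = (3/7)*6 = 18/7)
J = 204624705/244791118 (J = (8039 + 1/(-25454))/((-1188 + 10288) + 517) = (8039 - 1/25454)/(9100 + 517) = (204624705/25454)/9617 = (204624705/25454)*(1/9617) = 204624705/244791118 ≈ 0.83592)
J + A(t(K, 8)) = 204624705/244791118 + 18/7 = 5838613059/1713537826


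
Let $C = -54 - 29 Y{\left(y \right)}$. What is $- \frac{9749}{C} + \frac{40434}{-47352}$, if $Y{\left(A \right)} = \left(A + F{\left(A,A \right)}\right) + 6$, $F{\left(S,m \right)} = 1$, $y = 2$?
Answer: $\frac{74816323}{2485980} \approx 30.095$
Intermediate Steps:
$Y{\left(A \right)} = 7 + A$ ($Y{\left(A \right)} = \left(A + 1\right) + 6 = \left(1 + A\right) + 6 = 7 + A$)
$C = -315$ ($C = -54 - 29 \left(7 + 2\right) = -54 - 261 = -315$)
$- \frac{9749}{C} + \frac{40434}{-47352} = - \frac{9749}{-315} + \frac{40434}{-47352} = \left(-9749\right) \left(- \frac{1}{315}\right) + 40434 \left(- \frac{1}{47352}\right) = \frac{9749}{315} - \frac{6739}{7892} = \frac{74816323}{2485980}$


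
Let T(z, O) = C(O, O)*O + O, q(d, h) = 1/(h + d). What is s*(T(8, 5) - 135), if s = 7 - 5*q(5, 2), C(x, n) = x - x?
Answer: -5720/7 ≈ -817.14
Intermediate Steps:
C(x, n) = 0
q(d, h) = 1/(d + h)
T(z, O) = O (T(z, O) = 0*O + O = 0 + O = O)
s = 44/7 (s = 7 - 5/(5 + 2) = 7 - 5/7 = 44/7 ≈ 6.2857)
s*(T(8, 5) - 135) = 44*(5 - 135)/7 = (44/7)*(-130) = -5720/7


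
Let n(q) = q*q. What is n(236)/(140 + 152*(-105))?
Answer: -13924/3955 ≈ -3.5206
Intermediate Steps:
n(q) = q**2
n(236)/(140 + 152*(-105)) = 236**2/(140 + 152*(-105)) = 55696/(140 - 15960) = 55696/(-15820) = 55696*(-1/15820) = -13924/3955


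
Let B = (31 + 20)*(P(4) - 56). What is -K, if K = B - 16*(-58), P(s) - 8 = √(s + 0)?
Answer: 1418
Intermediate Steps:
P(s) = 8 + √s (P(s) = 8 + √(s + 0) = 8 + √s)
B = -2346 (B = (31 + 20)*((8 + √4) - 56) = 51*((8 + 2) - 56) = 51*(10 - 56) = 51*(-46) = -2346)
K = -1418 (K = -2346 - 16*(-58) = -2346 + 928 = -1418)
-K = -1*(-1418) = 1418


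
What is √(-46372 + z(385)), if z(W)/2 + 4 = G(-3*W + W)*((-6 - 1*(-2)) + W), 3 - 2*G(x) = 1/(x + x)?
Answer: 3*I*√2980096735/770 ≈ 212.69*I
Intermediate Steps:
G(x) = 3/2 - 1/(4*x) (G(x) = 3/2 - 1/(2*(x + x)) = 3/2 - 1/(2*x)/2 = 3/2 - 1/(4*x))
z(W) = -8 - (-1 - 12*W)*(-4 + W)/(4*W) (z(W) = -8 + 2*(((-1 + 6*(-3*W + W))/(4*(-3*W + W)))*((-6 - 1*(-2)) + W)) = -8 + 2*(((-1 + 6*(-2*W))/(4*((-2*W))))*((-6 + 2) + W)) = -8 + 2*(((-1/(2*W))*(-1 - 12*W)/4)*(-4 + W)) = -8 + 2*((-(-1 - 12*W)/(8*W))*(-4 + W)) = -8 + 2*(-(-1 - 12*W)*(-4 + W)/(8*W)) = -8 - (-1 - 12*W)*(-4 + W)/(4*W))
√(-46372 + z(385)) = √(-46372 + (-79/4 - 1/385 + 3*385)) = √(-46372 + (-79/4 - 1*1/385 + 1155)) = √(-46372 + (-79/4 - 1/385 + 1155)) = √(-46372 + 1748281/1540) = √(-69664599/1540) = 3*I*√2980096735/770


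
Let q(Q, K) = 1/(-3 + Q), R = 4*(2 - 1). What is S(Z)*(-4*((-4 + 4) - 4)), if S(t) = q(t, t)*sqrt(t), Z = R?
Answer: 32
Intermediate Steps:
R = 4 (R = 4*1 = 4)
Z = 4
S(t) = sqrt(t)/(-3 + t)
S(Z)*(-4*((-4 + 4) - 4)) = (sqrt(4)/(-3 + 4))*(-4*((-4 + 4) - 4)) = (2/1)*(-4*(0 - 4)) = (2*1)*(-4*(-4)) = 2*16 = 32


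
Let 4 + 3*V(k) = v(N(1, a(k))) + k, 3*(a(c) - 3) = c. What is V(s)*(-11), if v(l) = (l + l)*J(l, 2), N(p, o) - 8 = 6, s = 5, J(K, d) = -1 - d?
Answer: 913/3 ≈ 304.33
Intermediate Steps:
a(c) = 3 + c/3
N(p, o) = 14 (N(p, o) = 8 + 6 = 14)
v(l) = -6*l (v(l) = (l + l)*(-1 - 1*2) = (2*l)*(-1 - 2) = (2*l)*(-3) = -6*l)
V(k) = -88/3 + k/3 (V(k) = -4/3 + (-6*14 + k)/3 = -4/3 + (-84 + k)/3 = -4/3 + (-28 + k/3) = -88/3 + k/3)
V(s)*(-11) = (-88/3 + (1/3)*5)*(-11) = (-88/3 + 5/3)*(-11) = -83/3*(-11) = 913/3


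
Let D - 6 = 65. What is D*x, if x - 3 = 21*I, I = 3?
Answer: 4686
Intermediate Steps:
D = 71 (D = 6 + 65 = 71)
x = 66 (x = 3 + 21*3 = 3 + 63 = 66)
D*x = 71*66 = 4686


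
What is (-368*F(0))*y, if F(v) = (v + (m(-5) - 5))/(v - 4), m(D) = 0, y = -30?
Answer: 13800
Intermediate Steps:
F(v) = (-5 + v)/(-4 + v) (F(v) = (v + (0 - 5))/(v - 4) = (v - 5)/(-4 + v) = (-5 + v)/(-4 + v))
(-368*F(0))*y = -368*(-5 + 0)/(-4 + 0)*(-30) = -368*(-5)/(-4)*(-30) = -(-92)*(-5)*(-30) = -368*5/4*(-30) = -460*(-30) = 13800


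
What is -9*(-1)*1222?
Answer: 10998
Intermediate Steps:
-9*(-1)*1222 = 9*1222 = 10998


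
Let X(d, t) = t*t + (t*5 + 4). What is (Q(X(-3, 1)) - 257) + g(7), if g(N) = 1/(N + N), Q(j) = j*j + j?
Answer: -2057/14 ≈ -146.93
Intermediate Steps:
X(d, t) = 4 + t² + 5*t (X(d, t) = t² + (5*t + 4) = t² + (4 + 5*t) = 4 + t² + 5*t)
Q(j) = j + j² (Q(j) = j² + j = j + j²)
g(N) = 1/(2*N)
(Q(X(-3, 1)) - 257) + g(7) = ((4 + 1² + 5*1)*(1 + (4 + 1² + 5*1)) - 257) + (½)/7 = ((4 + 1 + 5)*(1 + (4 + 1 + 5)) - 257) + (½)*(⅐) = (10*(1 + 10) - 257) + 1/14 = (10*11 - 257) + 1/14 = (110 - 257) + 1/14 = -147 + 1/14 = -2057/14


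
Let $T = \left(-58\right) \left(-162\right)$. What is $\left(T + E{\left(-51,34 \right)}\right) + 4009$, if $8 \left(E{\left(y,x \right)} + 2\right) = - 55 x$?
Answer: $\frac{52677}{4} \approx 13169.0$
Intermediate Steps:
$E{\left(y,x \right)} = -2 - \frac{55 x}{8}$ ($E{\left(y,x \right)} = -2 + \frac{\left(-55\right) x}{8} = -2 - \frac{55 x}{8}$)
$T = 9396$
$\left(T + E{\left(-51,34 \right)}\right) + 4009 = \left(9396 - \frac{943}{4}\right) + 4009 = \frac{36641}{4} + 4009 = \frac{52677}{4}$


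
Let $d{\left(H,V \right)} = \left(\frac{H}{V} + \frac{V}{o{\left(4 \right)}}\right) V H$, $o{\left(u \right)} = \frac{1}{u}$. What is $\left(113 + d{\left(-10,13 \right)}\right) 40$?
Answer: $-261880$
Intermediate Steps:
$d{\left(H,V \right)} = H V \left(4 V + \frac{H}{V}\right)$ ($d{\left(H,V \right)} = \left(\frac{H}{V} + \frac{V}{\frac{1}{4}}\right) V H = \left(\frac{H}{V} + V \frac{1}{\frac{1}{4}}\right) V H = \left(\frac{H}{V} + V 4\right) V H = \left(\frac{H}{V} + 4 V\right) V H = \left(4 V + \frac{H}{V}\right) V H = V \left(4 V + \frac{H}{V}\right) H = H V \left(4 V + \frac{H}{V}\right)$)
$\left(113 + d{\left(-10,13 \right)}\right) 40 = \left(113 - 10 \left(-10 + 4 \cdot 13^{2}\right)\right) 40 = \left(113 - 10 \left(-10 + 4 \cdot 169\right)\right) 40 = \left(113 - 10 \left(-10 + 676\right)\right) 40 = \left(113 - 6660\right) 40 = \left(-6547\right) 40 = -261880$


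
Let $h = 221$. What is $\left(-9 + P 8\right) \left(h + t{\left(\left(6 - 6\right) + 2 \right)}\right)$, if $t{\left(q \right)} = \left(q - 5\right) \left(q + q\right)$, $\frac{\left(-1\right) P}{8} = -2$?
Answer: $24871$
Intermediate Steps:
$P = 16$ ($P = \left(-8\right) \left(-2\right) = 16$)
$t{\left(q \right)} = 2 q \left(-5 + q\right)$ ($t{\left(q \right)} = \left(-5 + q\right) 2 q = 2 q \left(-5 + q\right)$)
$\left(-9 + P 8\right) \left(h + t{\left(\left(6 - 6\right) + 2 \right)}\right) = \left(-9 + 16 \cdot 8\right) \left(221 + 2 \left(\left(6 - 6\right) + 2\right) \left(-5 + \left(\left(6 - 6\right) + 2\right)\right)\right) = \left(-9 + 128\right) \left(221 + 2 \left(0 + 2\right) \left(-5 + \left(0 + 2\right)\right)\right) = 119 \left(221 + 2 \cdot 2 \left(-5 + 2\right)\right) = 119 \left(221 + 2 \cdot 2 \left(-3\right)\right) = 119 \left(221 - 12\right) = 119 \cdot 209 = 24871$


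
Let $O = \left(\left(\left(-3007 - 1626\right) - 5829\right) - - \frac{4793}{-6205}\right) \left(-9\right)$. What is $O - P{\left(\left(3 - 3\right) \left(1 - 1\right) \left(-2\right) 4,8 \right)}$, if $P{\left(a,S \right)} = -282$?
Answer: $\frac{586043337}{6205} \approx 94447.0$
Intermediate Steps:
$O = \frac{584293527}{6205}$ ($O = \left(\left(-4633 - 5829\right) - \left(-4793\right) \left(- \frac{1}{6205}\right)\right) \left(-9\right) = \left(-10462 - \frac{4793}{6205}\right) \left(-9\right) = \left(- \frac{64921503}{6205}\right) \left(-9\right) = \frac{584293527}{6205} \approx 94165.0$)
$O - P{\left(\left(3 - 3\right) \left(1 - 1\right) \left(-2\right) 4,8 \right)} = \frac{584293527}{6205} - -282 = \frac{584293527}{6205} + 282 = \frac{586043337}{6205}$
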